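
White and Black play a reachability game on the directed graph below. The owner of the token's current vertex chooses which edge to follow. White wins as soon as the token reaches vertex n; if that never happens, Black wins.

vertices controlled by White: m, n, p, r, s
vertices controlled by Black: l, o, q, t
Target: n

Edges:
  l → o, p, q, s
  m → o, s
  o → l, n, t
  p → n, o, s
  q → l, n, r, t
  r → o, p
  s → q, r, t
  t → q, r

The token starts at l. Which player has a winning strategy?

A0 = {n}
A1: add {p} — p (White) has p→n.
A2: add {r} — r (White) has r→p.
A3: add {s} — s (White) has s→r.
A4: add {m} — m (White) has m→s.
A5 = A4; e.g. l (Black) can still go to o. Fixed point.
l never enters the attractor, so Black can avoid the target forever.

Black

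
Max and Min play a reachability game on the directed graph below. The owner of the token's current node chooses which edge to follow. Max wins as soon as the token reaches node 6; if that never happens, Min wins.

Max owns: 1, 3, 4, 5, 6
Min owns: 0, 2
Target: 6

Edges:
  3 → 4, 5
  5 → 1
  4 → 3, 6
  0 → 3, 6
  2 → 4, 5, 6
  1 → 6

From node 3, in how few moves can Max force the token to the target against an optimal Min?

2

A0 = {6}
A1: add {1, 4} — 1 (Max) has 1→6; 4 (Max) has 4→6.
A2: add {3, 5} — 3 (Max) has 3→4; 5 (Max) has 5→1.
3 enters the attractor at level 2, so Max can force the target in 2 moves from there.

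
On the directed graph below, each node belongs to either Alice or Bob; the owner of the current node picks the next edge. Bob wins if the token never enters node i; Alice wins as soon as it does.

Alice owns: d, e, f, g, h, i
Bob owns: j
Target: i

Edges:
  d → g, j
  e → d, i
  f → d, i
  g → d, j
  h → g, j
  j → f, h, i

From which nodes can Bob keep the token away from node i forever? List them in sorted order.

d, g, h, j

A0 = {i}
A1: add {e, f} — e (Alice) has e→i; f (Alice) has f→i.
A2 = A1; e.g. d (Alice) has no edge into A1. Fixed point.
Alice's attractor = {e, f, i}; Bob avoids the target exactly from the complement.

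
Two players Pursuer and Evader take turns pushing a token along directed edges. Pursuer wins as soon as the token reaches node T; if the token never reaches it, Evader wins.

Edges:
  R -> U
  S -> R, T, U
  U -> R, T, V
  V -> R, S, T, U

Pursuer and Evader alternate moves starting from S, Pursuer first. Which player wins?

Pursuer

Track states (vertex, player-to-move).
A0 = {(T,Pursuer), (T,Evader)}
A1: add {(S,Pursuer), (U,Pursuer), (V,Pursuer)}.
(S,Pursuer) ∈ A1 ⇒ Pursuer forces the target.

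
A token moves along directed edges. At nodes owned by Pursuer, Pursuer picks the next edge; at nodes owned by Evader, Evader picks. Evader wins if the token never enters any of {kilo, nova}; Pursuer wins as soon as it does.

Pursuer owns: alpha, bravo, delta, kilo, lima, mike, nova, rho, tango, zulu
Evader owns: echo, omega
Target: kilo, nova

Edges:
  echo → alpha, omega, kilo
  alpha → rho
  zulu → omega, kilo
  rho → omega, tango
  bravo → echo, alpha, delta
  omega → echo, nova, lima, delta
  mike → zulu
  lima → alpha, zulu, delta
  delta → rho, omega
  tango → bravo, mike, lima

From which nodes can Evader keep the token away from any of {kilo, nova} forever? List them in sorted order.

echo, omega

A0 = {kilo, nova}
A1: add {zulu} — zulu (Pursuer) has zulu→kilo.
A2: add {lima, mike} — mike (Pursuer) has mike→zulu; lima (Pursuer) has lima→zulu.
A3: add {tango} — tango (Pursuer) has tango→mike.
A4: add {rho} — rho (Pursuer) has rho→tango.
A5: add {alpha, delta} — alpha (Pursuer) has alpha→rho; delta (Pursuer) has delta→rho.
A6: add {bravo} — bravo (Pursuer) has bravo→alpha.
A7 = A6; e.g. echo (Evader) can still go to omega. Fixed point.
Pursuer's attractor = {alpha, bravo, delta, kilo, lima, mike, nova, rho, tango, zulu}; Evader avoids the target exactly from the complement.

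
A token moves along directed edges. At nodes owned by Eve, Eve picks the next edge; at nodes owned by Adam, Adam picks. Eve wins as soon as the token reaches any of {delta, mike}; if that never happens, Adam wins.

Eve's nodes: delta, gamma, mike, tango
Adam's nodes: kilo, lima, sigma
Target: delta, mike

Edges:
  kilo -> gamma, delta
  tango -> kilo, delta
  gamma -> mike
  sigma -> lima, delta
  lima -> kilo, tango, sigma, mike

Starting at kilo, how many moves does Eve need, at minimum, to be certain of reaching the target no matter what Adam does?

2

A0 = {delta, mike}
A1: add {gamma, tango} — tango (Eve) has tango→delta; gamma (Eve) has gamma→mike.
A2: add {kilo} — kilo (Adam): all of {gamma, delta} already in.
A3 = A2; e.g. sigma (Adam) can still go to lima. Fixed point.
kilo enters the attractor at level 2, so Eve can force the target in 2 moves from there.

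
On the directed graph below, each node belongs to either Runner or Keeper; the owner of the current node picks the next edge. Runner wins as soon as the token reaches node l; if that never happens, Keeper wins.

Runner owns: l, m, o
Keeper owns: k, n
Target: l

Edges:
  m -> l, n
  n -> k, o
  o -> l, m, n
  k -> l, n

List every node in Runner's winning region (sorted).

A0 = {l}
A1: add {m, o} — m (Runner) has m→l; o (Runner) has o→l.
A2 = A1; e.g. k (Keeper) can still go to n. Fixed point.
Runner's winning region = {l, m, o}.

l, m, o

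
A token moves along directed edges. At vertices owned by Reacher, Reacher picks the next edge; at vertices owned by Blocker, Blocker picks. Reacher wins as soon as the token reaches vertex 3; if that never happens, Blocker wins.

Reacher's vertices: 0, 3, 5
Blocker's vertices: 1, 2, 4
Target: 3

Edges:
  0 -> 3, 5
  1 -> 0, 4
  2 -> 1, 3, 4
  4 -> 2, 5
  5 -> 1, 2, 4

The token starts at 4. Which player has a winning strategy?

A0 = {3}
A1: add {0} — 0 (Reacher) has 0→3.
A2 = A1; e.g. 1 (Blocker) can still go to 4. Fixed point.
4 never enters the attractor, so Blocker can avoid the target forever.

Blocker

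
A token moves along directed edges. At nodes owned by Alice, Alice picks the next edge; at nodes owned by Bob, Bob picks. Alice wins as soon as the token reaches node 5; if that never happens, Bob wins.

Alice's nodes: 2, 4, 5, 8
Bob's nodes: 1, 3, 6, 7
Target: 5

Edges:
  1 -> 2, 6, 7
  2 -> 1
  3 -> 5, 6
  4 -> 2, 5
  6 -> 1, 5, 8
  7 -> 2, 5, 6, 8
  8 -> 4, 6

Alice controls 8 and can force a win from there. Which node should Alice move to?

4

A0 = {5}
A1: add {4} — 4 (Alice) has 4→5.
A2: add {8} — 8 (Alice) has 8→4.
A3 = A2; e.g. 1 (Bob) can still go to 2. Fixed point.
From 8, successor 4 is in the attractor (rank 1); the other successor 6 is not.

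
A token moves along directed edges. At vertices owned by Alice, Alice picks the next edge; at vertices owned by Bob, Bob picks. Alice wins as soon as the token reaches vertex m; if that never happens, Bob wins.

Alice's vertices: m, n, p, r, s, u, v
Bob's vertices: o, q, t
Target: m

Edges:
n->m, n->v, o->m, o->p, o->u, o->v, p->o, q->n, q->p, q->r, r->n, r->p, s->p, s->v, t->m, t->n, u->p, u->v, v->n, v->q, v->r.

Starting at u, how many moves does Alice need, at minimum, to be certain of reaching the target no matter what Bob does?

3

A0 = {m}
A1: add {n} — n (Alice) has n→m.
A2: add {r, t, v} — r (Alice) has r→n; t (Bob): all of {m, n} already in; v (Alice) has v→n.
A3: add {s, u} — s (Alice) has s→v; u (Alice) has u→v.
A4 = A3; e.g. o (Bob) can still go to p. Fixed point.
u enters the attractor at level 3, so Alice can force the target in 3 moves from there.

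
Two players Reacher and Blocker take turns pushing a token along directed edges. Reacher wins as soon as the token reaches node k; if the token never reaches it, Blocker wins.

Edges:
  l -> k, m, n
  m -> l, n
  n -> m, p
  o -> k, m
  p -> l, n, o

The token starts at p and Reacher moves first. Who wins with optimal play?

Blocker

Track states (vertex, player-to-move).
A0 = {(k,Reacher), (k,Blocker)}
A1: add {(l,Reacher), (o,Reacher)}.
A2 = A1; e.g. (l,Blocker) stays out. (p,Reacher) never enters ⇒ Blocker avoids the target.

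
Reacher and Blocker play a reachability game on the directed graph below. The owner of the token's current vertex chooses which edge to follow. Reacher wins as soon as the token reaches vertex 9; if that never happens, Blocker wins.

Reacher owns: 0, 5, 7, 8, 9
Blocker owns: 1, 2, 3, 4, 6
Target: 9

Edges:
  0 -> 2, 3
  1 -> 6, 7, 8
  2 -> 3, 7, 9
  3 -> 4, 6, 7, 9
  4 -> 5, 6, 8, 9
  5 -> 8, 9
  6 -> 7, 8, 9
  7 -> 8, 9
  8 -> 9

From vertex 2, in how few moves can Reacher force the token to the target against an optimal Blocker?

5

A0 = {9}
A1: add {5, 7, 8} — 5 (Reacher) has 5→9; 7 (Reacher) has 7→9; 8 (Reacher) has 8→9.
A2: add {6} — 6 (Blocker): all of {7, 8, 9} already in.
A3: add {1, 4} — 1 (Blocker): all of {6, 7, 8} already in; 4 (Blocker): all of {5, 6, 8, 9} already in.
A4: add {3} — 3 (Blocker): all of {4, 6, 7, 9} already in.
A5: add {0, 2} — 0 (Reacher) has 0→3; 2 (Blocker): all of {3, 7, 9} already in.
A5 = all vertices. Fixed point.
2 enters the attractor at level 5, so Reacher can force the target in 5 moves from there.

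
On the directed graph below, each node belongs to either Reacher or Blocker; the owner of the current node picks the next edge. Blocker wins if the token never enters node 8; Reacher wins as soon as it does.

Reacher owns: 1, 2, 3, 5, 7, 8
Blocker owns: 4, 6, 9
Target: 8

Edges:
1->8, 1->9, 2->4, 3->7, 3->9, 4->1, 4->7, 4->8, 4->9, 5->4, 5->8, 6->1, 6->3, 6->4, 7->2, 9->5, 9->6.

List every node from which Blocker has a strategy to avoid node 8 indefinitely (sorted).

2, 3, 4, 6, 7, 9

A0 = {8}
A1: add {1, 5} — 1 (Reacher) has 1→8; 5 (Reacher) has 5→8.
A2 = A1; e.g. 2 (Reacher) has no edge into A1. Fixed point.
Reacher's attractor = {1, 5, 8}; Blocker avoids the target exactly from the complement.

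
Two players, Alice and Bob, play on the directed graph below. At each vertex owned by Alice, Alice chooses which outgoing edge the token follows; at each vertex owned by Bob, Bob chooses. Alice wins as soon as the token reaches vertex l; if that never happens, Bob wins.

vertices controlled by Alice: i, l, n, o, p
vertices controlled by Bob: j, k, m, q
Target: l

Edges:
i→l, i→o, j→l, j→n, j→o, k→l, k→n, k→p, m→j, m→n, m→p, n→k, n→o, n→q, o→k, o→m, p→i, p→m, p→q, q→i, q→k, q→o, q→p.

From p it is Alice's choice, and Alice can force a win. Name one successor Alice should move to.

i

A0 = {l}
A1: add {i} — i (Alice) has i→l.
A2: add {p} — p (Alice) has p→i.
A3 = A2; e.g. j (Bob) can still go to n. Fixed point.
From p, successor i is in the attractor (rank 1); the other successors m, q are not.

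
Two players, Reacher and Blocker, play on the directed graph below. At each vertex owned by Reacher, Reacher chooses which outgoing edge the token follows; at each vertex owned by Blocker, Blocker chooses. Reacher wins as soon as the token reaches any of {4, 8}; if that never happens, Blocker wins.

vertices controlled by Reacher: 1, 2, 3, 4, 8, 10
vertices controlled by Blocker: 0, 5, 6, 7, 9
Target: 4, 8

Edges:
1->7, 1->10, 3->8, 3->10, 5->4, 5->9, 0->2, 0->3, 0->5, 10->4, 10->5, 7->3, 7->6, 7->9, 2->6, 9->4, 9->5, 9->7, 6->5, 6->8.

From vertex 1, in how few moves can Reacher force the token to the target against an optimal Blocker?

2

A0 = {4, 8}
A1: add {3, 10} — 3 (Reacher) has 3→8; 10 (Reacher) has 10→4.
A2: add {1} — 1 (Reacher) has 1→10.
A3 = A2; e.g. 0 (Blocker) can still go to 2. Fixed point.
1 enters the attractor at level 2, so Reacher can force the target in 2 moves from there.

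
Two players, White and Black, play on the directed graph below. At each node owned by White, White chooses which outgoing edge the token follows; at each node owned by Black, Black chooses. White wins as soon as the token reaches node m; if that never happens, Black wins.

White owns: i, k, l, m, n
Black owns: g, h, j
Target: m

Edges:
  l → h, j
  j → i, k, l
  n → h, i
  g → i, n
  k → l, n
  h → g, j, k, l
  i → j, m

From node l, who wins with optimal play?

Black

A0 = {m}
A1: add {i} — i (White) has i→m.
A2: add {n} — n (White) has n→i.
A3: add {g, k} — g (Black): all of {i, n} already in; k (White) has k→n.
A4 = A3; e.g. h (Black) can still go to j. Fixed point.
l never enters the attractor, so Black can avoid the target forever.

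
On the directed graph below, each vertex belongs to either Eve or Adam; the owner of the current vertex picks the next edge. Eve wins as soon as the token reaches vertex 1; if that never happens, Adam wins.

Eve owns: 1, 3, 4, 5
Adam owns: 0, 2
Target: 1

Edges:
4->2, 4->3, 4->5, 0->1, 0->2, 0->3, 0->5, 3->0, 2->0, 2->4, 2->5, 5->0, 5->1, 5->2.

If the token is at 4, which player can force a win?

A0 = {1}
A1: add {5} — 5 (Eve) has 5→1.
A2: add {4} — 4 (Eve) has 4→5.
A3 = A2; e.g. 0 (Adam) can still go to 2. Fixed point.
4 ∈ A2, so Eve can force the target.

Eve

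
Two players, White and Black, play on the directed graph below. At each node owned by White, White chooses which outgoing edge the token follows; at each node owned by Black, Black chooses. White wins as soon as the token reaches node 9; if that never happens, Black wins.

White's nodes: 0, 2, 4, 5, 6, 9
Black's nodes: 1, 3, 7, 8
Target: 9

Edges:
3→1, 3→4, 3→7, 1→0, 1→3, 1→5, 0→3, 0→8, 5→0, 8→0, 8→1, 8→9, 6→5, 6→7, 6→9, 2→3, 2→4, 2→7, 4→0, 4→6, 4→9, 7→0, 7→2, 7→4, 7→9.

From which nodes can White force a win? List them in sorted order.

A0 = {9}
A1: add {4, 6} — 4 (White) has 4→9; 6 (White) has 6→9.
A2: add {2} — 2 (White) has 2→4.
A3 = A2; e.g. 0 (White) has no edge into A2. Fixed point.
White's winning region = {2, 4, 6, 9}.

2, 4, 6, 9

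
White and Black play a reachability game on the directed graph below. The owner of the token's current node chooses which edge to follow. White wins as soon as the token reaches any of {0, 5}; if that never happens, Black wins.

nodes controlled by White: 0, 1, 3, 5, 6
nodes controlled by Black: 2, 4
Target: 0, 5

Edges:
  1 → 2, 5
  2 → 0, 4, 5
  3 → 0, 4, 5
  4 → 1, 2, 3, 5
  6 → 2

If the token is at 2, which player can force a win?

Black

A0 = {0, 5}
A1: add {1, 3} — 1 (White) has 1→5; 3 (White) has 3→0.
A2 = A1; e.g. 2 (Black) can still go to 4. Fixed point.
2 never enters the attractor, so Black can avoid the target forever.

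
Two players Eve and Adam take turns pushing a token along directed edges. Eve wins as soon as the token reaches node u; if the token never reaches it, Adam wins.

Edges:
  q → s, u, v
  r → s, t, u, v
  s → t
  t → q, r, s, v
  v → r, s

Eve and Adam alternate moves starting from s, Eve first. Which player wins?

Adam

Track states (vertex, player-to-move).
A0 = {(u,Eve), (u,Adam)}
A1: add {(q,Eve), (r,Eve)}.
A2 = A1; e.g. (q,Adam) stays out. (s,Eve) never enters ⇒ Adam avoids the target.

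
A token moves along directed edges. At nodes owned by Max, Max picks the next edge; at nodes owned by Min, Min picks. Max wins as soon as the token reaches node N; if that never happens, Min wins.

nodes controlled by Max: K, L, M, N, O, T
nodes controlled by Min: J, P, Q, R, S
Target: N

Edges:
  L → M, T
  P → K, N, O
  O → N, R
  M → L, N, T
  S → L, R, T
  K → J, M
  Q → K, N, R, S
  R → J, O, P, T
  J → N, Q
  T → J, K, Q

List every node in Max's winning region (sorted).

K, L, M, N, O, P, T

A0 = {N}
A1: add {M, O} — M (Max) has M→N; O (Max) has O→N.
A2: add {K, L} — K (Max) has K→M; L (Max) has L→M.
A3: add {P, T} — P (Min): all of {K, N, O} already in; T (Max) has T→K.
A4 = A3; e.g. J (Min) can still go to Q. Fixed point.
Max's winning region = {K, L, M, N, O, P, T}.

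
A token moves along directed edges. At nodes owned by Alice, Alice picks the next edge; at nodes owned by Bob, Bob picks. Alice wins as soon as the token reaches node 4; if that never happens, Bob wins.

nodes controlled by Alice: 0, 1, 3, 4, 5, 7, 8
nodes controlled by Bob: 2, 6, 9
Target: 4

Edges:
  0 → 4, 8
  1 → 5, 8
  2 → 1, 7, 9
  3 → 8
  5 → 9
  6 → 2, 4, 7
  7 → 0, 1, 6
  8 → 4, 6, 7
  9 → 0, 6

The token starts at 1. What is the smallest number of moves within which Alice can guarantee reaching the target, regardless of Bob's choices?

2

A0 = {4}
A1: add {0, 8} — 0 (Alice) has 0→4; 8 (Alice) has 8→4.
A2: add {1, 3, 7} — 1 (Alice) has 1→8; 3 (Alice) has 3→8; 7 (Alice) has 7→0.
A3 = A2; e.g. 2 (Bob) can still go to 9. Fixed point.
1 enters the attractor at level 2, so Alice can force the target in 2 moves from there.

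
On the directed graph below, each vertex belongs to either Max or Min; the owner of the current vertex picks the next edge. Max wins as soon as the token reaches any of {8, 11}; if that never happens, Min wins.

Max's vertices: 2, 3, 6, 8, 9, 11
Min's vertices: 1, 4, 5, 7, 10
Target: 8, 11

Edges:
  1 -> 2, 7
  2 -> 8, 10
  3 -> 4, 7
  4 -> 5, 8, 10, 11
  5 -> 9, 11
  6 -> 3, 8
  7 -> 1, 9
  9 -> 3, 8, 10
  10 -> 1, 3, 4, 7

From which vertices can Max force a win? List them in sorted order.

A0 = {8, 11}
A1: add {2, 6, 9} — 2 (Max) has 2→8; 6 (Max) has 6→8; 9 (Max) has 9→8.
A2: add {5} — 5 (Min): all of {9, 11} already in.
A3 = A2; e.g. 1 (Min) can still go to 7. Fixed point.
Max's winning region = {2, 5, 6, 8, 9, 11}.

2, 5, 6, 8, 9, 11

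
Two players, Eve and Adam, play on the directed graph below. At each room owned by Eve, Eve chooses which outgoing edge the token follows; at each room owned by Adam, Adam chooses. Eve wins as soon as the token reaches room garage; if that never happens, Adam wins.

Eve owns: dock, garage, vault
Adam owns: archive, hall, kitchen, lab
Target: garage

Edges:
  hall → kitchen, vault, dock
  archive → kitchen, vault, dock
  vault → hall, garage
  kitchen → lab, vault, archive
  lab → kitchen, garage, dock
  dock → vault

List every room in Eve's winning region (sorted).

A0 = {garage}
A1: add {vault} — vault (Eve) has vault→garage.
A2: add {dock} — dock (Eve) has dock→vault.
A3 = A2; e.g. hall (Adam) can still go to kitchen. Fixed point.
Eve's winning region = {dock, garage, vault}.

dock, garage, vault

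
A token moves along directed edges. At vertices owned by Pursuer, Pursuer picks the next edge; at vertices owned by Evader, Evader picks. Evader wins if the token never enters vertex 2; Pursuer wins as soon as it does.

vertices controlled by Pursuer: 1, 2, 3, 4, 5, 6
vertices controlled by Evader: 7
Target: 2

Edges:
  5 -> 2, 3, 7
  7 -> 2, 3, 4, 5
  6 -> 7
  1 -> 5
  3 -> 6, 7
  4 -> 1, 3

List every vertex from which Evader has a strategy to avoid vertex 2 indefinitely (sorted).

A0 = {2}
A1: add {5} — 5 (Pursuer) has 5→2.
A2: add {1} — 1 (Pursuer) has 1→5.
A3: add {4} — 4 (Pursuer) has 4→1.
A4 = A3; e.g. 3 (Pursuer) has no edge into A3. Fixed point.
Pursuer's attractor = {1, 2, 4, 5}; Evader avoids the target exactly from the complement.

3, 6, 7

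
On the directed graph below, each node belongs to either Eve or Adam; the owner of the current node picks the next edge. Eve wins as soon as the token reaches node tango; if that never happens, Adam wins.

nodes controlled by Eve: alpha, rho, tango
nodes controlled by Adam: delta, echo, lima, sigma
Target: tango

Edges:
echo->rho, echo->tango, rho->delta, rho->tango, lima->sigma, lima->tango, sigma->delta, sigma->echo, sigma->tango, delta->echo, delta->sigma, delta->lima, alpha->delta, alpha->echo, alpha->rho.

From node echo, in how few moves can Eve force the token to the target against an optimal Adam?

2

A0 = {tango}
A1: add {rho} — rho (Eve) has rho→tango.
A2: add {alpha, echo} — echo (Adam): all of {rho, tango} already in; alpha (Eve) has alpha→rho.
A3 = A2; e.g. delta (Adam) can still go to sigma. Fixed point.
echo enters the attractor at level 2, so Eve can force the target in 2 moves from there.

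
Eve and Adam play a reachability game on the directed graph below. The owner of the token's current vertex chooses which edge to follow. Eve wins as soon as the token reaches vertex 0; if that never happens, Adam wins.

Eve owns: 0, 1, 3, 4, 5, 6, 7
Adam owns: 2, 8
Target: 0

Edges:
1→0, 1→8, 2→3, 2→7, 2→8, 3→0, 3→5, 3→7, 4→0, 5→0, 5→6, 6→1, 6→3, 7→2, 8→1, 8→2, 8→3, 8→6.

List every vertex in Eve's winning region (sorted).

0, 1, 3, 4, 5, 6

A0 = {0}
A1: add {1, 3, 4, 5} — 1 (Eve) has 1→0; 3 (Eve) has 3→0; 4 (Eve) has 4→0; 5 (Eve) has 5→0.
A2: add {6} — 6 (Eve) has 6→1.
A3 = A2; e.g. 2 (Adam) can still go to 7. Fixed point.
Eve's winning region = {0, 1, 3, 4, 5, 6}.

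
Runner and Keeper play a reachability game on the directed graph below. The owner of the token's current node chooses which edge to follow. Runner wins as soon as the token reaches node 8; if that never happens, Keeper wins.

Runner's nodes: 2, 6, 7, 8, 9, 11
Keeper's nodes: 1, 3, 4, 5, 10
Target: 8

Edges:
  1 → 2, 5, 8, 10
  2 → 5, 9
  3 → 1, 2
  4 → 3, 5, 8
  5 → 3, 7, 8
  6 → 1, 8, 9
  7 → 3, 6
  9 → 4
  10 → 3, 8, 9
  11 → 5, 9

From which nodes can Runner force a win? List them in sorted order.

A0 = {8}
A1: add {6} — 6 (Runner) has 6→8.
A2: add {7} — 7 (Runner) has 7→6.
A3 = A2; e.g. 1 (Keeper) can still go to 2. Fixed point.
Runner's winning region = {6, 7, 8}.

6, 7, 8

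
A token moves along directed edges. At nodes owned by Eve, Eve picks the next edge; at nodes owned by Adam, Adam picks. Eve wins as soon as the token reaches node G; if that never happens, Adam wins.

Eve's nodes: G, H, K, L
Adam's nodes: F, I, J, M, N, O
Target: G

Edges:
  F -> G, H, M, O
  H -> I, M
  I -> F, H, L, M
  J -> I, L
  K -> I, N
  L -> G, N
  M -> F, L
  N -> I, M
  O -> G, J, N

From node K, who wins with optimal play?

Adam

A0 = {G}
A1: add {L} — L (Eve) has L→G.
A2 = A1; e.g. F (Adam) can still go to H. Fixed point.
K never enters the attractor, so Adam can avoid the target forever.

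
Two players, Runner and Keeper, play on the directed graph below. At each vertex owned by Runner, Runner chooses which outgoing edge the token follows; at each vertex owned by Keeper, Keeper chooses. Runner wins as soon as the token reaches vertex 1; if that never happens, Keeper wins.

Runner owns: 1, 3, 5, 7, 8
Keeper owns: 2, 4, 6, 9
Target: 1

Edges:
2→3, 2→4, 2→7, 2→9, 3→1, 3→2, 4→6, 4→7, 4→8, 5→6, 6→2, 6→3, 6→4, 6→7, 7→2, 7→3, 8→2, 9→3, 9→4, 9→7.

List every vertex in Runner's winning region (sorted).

A0 = {1}
A1: add {3} — 3 (Runner) has 3→1.
A2: add {7} — 7 (Runner) has 7→3.
A3 = A2; e.g. 2 (Keeper) can still go to 4. Fixed point.
Runner's winning region = {1, 3, 7}.

1, 3, 7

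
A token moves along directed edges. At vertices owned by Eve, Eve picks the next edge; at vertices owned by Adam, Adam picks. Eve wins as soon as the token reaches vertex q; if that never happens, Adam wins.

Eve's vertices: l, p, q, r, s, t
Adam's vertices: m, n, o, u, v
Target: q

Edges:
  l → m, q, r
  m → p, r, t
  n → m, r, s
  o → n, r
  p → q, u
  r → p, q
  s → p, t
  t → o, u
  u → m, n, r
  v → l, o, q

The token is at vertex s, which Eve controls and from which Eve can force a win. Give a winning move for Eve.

p

A0 = {q}
A1: add {l, p, r} — l (Eve) has l→q; p (Eve) has p→q; r (Eve) has r→q.
A2: add {s} — s (Eve) has s→p.
A3 = A2; e.g. m (Adam) can still go to t. Fixed point.
From s, successor p is in the attractor (rank 1); the other successor t is not.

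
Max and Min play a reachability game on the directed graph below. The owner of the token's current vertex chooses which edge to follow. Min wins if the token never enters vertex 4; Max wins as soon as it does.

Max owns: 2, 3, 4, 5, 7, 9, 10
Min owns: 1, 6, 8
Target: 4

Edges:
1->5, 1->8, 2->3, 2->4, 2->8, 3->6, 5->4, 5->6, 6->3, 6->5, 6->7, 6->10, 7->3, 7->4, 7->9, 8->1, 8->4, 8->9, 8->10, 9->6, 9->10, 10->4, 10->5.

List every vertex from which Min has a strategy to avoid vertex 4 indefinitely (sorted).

A0 = {4}
A1: add {2, 5, 7, 10} — 2 (Max) has 2→4; 5 (Max) has 5→4; 7 (Max) has 7→4; 10 (Max) has 10→4.
A2: add {9} — 9 (Max) has 9→10.
A3 = A2; e.g. 1 (Min) can still go to 8. Fixed point.
Max's attractor = {2, 4, 5, 7, 9, 10}; Min avoids the target exactly from the complement.

1, 3, 6, 8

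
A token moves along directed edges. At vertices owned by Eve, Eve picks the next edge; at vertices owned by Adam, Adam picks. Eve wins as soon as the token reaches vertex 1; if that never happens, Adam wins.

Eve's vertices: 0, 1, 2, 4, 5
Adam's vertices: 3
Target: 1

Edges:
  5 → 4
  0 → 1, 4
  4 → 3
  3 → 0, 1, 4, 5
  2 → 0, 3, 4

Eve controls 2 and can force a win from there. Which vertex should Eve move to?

A0 = {1}
A1: add {0} — 0 (Eve) has 0→1.
A2: add {2} — 2 (Eve) has 2→0.
A3 = A2; e.g. 3 (Adam) can still go to 4. Fixed point.
From 2, successor 0 is in the attractor (rank 1); the other successors 3, 4 are not.

0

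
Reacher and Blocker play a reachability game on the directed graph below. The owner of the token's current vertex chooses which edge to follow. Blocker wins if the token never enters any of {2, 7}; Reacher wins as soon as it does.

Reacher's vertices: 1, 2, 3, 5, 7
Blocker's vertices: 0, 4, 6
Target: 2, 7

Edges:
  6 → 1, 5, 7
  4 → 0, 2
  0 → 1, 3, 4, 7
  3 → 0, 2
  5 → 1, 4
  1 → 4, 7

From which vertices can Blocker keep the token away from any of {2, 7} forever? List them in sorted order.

A0 = {2, 7}
A1: add {1, 3} — 1 (Reacher) has 1→7; 3 (Reacher) has 3→2.
A2: add {5} — 5 (Reacher) has 5→1.
A3: add {6} — 6 (Blocker): all of {1, 5, 7} already in.
A4 = A3; e.g. 0 (Blocker) can still go to 4. Fixed point.
Reacher's attractor = {1, 2, 3, 5, 6, 7}; Blocker avoids the target exactly from the complement.

0, 4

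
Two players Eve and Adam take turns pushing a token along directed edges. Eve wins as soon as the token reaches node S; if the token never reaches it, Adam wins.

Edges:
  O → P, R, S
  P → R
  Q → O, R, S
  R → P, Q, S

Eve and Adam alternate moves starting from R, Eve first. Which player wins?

Eve

Track states (vertex, player-to-move).
A0 = {(S,Eve), (S,Adam)}
A1: add {(O,Eve), (Q,Eve), (R,Eve)}.
(R,Eve) ∈ A1 ⇒ Eve forces the target.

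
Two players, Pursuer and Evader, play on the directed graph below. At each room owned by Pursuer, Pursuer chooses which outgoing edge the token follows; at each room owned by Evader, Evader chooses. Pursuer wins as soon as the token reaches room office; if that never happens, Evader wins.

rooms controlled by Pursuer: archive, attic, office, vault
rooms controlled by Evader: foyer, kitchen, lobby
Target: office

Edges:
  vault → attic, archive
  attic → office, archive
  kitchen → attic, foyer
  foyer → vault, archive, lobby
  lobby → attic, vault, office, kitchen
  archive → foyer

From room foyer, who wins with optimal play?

Evader

A0 = {office}
A1: add {attic} — attic (Pursuer) has attic→office.
A2: add {vault} — vault (Pursuer) has vault→attic.
A3 = A2; e.g. foyer (Evader) can still go to archive. Fixed point.
foyer never enters the attractor, so Evader can avoid the target forever.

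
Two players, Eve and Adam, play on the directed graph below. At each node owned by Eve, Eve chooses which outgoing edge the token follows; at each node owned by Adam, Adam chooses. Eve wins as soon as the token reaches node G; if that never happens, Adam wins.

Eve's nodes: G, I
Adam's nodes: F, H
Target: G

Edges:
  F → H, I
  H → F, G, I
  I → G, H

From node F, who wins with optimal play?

Adam

A0 = {G}
A1: add {I} — I (Eve) has I→G.
A2 = A1; e.g. F (Adam) can still go to H. Fixed point.
F never enters the attractor, so Adam can avoid the target forever.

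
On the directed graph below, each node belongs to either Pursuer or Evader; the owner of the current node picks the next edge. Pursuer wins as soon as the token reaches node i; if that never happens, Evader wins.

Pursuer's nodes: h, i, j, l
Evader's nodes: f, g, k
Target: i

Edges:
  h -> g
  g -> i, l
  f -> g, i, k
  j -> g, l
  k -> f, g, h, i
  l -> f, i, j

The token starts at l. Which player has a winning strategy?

A0 = {i}
A1: add {l} — l (Pursuer) has l→i.
l ∈ A1, so Pursuer can force the target.

Pursuer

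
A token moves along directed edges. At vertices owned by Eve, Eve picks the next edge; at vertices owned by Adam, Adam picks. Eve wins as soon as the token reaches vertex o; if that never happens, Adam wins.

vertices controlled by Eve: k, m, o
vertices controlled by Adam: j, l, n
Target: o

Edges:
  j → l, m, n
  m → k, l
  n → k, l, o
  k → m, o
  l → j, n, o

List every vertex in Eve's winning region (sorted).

A0 = {o}
A1: add {k} — k (Eve) has k→o.
A2: add {m} — m (Eve) has m→k.
A3 = A2; e.g. j (Adam) can still go to l. Fixed point.
Eve's winning region = {k, m, o}.

k, m, o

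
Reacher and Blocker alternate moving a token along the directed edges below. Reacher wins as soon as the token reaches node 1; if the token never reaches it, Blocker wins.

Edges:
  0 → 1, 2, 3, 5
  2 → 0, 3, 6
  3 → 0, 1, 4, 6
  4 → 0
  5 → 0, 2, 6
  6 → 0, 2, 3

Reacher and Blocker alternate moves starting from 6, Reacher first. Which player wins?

Track states (vertex, player-to-move).
A0 = {(1,Reacher), (1,Blocker)}
A1: add {(0,Reacher), (3,Reacher)}.
A2: add {(4,Blocker)}.
A3 = A2; e.g. (0,Blocker) stays out. (6,Reacher) never enters ⇒ Blocker avoids the target.

Blocker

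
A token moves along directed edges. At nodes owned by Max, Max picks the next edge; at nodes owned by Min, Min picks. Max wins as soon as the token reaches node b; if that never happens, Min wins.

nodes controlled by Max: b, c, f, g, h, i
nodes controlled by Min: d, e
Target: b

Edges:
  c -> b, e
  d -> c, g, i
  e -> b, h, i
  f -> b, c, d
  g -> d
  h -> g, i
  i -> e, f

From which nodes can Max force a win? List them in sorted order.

A0 = {b}
A1: add {c, f} — c (Max) has c→b; f (Max) has f→b.
A2: add {i} — i (Max) has i→f.
A3: add {h} — h (Max) has h→i.
A4: add {e} — e (Min): all of {b, h, i} already in.
A5 = A4; e.g. d (Min) can still go to g. Fixed point.
Max's winning region = {b, c, e, f, h, i}.

b, c, e, f, h, i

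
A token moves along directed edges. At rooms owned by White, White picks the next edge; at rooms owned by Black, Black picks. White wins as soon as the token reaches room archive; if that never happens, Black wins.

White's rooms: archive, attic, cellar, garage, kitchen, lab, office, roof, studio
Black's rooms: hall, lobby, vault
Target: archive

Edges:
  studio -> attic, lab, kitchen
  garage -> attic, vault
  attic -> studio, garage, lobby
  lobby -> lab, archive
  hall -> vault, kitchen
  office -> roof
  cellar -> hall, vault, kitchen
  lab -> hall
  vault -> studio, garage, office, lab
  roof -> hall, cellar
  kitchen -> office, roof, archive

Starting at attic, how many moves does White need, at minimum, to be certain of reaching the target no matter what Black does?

3

A0 = {archive}
A1: add {kitchen} — kitchen (White) has kitchen→archive.
A2: add {cellar, studio} — studio (White) has studio→kitchen; cellar (White) has cellar→kitchen.
A3: add {attic, roof} — attic (White) has attic→studio; roof (White) has roof→cellar.
attic enters the attractor at level 3, so White can force the target in 3 moves from there.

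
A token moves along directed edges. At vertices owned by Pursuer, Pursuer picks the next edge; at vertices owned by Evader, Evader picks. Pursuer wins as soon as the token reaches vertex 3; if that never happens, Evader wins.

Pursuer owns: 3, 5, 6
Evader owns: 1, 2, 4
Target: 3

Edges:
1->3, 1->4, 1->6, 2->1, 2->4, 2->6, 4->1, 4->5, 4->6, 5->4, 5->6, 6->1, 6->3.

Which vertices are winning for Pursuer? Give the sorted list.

A0 = {3}
A1: add {6} — 6 (Pursuer) has 6→3.
A2: add {5} — 5 (Pursuer) has 5→6.
A3 = A2; e.g. 1 (Evader) can still go to 4. Fixed point.
Pursuer's winning region = {3, 5, 6}.

3, 5, 6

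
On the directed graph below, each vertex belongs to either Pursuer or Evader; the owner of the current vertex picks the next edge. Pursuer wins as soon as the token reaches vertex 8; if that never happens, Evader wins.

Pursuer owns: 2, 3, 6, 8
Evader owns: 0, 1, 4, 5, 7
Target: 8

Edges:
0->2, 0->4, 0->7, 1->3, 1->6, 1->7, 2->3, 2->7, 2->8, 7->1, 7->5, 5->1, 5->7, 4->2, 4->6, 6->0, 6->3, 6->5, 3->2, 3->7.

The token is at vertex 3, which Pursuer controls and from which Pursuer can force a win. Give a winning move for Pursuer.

2

A0 = {8}
A1: add {2} — 2 (Pursuer) has 2→8.
A2: add {3} — 3 (Pursuer) has 3→2.
A3: add {6} — 6 (Pursuer) has 6→3.
A4: add {4} — 4 (Evader): all of {2, 6} already in.
A5 = A4; e.g. 0 (Evader) can still go to 7. Fixed point.
From 3, successor 2 is in the attractor (rank 1); the other successor 7 is not.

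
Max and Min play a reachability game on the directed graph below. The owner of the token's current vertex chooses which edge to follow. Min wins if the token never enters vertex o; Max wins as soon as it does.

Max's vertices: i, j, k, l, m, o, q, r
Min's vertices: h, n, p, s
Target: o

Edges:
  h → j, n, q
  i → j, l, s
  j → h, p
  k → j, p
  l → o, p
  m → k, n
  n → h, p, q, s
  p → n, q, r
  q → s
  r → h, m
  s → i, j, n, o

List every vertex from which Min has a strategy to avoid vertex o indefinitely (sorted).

h, j, k, m, n, p, q, r, s

A0 = {o}
A1: add {l} — l (Max) has l→o.
A2: add {i} — i (Max) has i→l.
A3 = A2; e.g. h (Min) can still go to j. Fixed point.
Max's attractor = {i, l, o}; Min avoids the target exactly from the complement.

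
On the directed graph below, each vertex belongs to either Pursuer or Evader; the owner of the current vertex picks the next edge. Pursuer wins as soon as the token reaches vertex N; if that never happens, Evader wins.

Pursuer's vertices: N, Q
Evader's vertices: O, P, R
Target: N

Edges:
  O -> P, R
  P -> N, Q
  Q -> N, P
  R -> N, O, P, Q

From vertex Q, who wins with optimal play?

A0 = {N}
A1: add {Q} — Q (Pursuer) has Q→N.
Q ∈ A1, so Pursuer can force the target.

Pursuer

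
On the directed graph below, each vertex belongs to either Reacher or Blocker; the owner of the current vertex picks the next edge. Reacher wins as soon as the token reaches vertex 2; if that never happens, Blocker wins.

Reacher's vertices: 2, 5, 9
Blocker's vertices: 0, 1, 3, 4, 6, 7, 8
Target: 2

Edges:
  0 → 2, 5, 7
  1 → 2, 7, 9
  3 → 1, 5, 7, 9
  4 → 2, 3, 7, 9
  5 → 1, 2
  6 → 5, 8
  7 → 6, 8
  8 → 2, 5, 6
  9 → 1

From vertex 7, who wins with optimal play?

Blocker

A0 = {2}
A1: add {5} — 5 (Reacher) has 5→2.
A2 = A1; e.g. 0 (Blocker) can still go to 7. Fixed point.
7 never enters the attractor, so Blocker can avoid the target forever.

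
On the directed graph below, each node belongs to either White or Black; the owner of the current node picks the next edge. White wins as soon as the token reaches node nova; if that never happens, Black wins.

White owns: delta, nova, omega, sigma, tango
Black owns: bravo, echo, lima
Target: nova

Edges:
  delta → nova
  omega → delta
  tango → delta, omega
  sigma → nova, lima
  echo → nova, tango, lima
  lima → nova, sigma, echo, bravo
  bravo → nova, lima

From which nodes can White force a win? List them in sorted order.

A0 = {nova}
A1: add {delta, sigma} — delta (White) has delta→nova; sigma (White) has sigma→nova.
A2: add {omega, tango} — omega (White) has omega→delta; tango (White) has tango→delta.
A3 = A2; e.g. echo (Black) can still go to lima. Fixed point.
White's winning region = {delta, nova, omega, sigma, tango}.

delta, nova, omega, sigma, tango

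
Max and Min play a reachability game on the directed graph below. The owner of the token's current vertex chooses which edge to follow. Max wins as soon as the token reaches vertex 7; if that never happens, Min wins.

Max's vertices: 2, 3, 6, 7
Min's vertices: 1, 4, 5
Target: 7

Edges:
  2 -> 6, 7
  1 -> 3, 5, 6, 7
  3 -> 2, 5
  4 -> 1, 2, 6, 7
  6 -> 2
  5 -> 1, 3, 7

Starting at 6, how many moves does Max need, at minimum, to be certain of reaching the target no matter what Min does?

2

A0 = {7}
A1: add {2} — 2 (Max) has 2→7.
A2: add {3, 6} — 3 (Max) has 3→2; 6 (Max) has 6→2.
A3 = A2; e.g. 1 (Min) can still go to 5. Fixed point.
6 enters the attractor at level 2, so Max can force the target in 2 moves from there.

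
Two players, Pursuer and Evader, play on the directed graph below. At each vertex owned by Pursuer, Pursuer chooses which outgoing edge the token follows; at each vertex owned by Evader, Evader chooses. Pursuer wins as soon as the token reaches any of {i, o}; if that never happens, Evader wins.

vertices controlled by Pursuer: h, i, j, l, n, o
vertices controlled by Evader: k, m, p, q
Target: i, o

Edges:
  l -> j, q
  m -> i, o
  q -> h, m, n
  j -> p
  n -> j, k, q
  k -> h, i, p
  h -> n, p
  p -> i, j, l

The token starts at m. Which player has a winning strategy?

A0 = {i, o}
A1: add {m} — m (Evader): all of {i, o} already in.
A2 = A1; e.g. h (Pursuer) has no edge into A1. Fixed point.
m ∈ A1, so Pursuer can force the target.

Pursuer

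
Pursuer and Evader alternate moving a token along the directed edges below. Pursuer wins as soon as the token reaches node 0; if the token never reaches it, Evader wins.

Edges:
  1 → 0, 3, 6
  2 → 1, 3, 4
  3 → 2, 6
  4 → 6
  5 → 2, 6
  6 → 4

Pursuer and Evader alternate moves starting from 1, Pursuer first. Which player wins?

Track states (vertex, player-to-move).
A0 = {(0,Pursuer), (0,Evader)}
A1: add {(1,Pursuer)}.
(1,Pursuer) ∈ A1 ⇒ Pursuer forces the target.

Pursuer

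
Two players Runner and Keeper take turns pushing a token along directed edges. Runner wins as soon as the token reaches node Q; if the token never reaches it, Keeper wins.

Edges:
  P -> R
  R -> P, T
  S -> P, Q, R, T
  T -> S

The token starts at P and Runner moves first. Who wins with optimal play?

Keeper

Track states (vertex, player-to-move).
A0 = {(Q,Runner), (Q,Keeper)}
A1: add {(S,Runner)}.
A2: add {(T,Keeper)}.
A3: add {(R,Runner)}.
A4: add {(P,Keeper)}.
A5 = A4; e.g. (P,Runner) stays out. (P,Runner) never enters ⇒ Keeper avoids the target.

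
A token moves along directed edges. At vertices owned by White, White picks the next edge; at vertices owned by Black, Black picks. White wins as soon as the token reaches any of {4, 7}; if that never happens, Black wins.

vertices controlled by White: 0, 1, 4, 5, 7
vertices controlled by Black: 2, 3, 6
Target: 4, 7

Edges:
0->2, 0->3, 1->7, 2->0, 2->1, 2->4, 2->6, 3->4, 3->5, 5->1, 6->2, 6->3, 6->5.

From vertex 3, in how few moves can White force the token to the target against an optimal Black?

3

A0 = {4, 7}
A1: add {1} — 1 (White) has 1→7.
A2: add {5} — 5 (White) has 5→1.
A3: add {3} — 3 (Black): all of {4, 5} already in.
3 enters the attractor at level 3, so White can force the target in 3 moves from there.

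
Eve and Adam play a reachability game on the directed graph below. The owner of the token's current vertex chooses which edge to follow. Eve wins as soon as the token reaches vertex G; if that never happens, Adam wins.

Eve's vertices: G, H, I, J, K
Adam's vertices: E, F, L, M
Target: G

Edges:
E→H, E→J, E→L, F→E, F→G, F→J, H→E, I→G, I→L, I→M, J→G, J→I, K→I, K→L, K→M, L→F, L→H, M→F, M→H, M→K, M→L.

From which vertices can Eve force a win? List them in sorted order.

G, I, J, K

A0 = {G}
A1: add {I, J} — I (Eve) has I→G; J (Eve) has J→G.
A2: add {K} — K (Eve) has K→I.
A3 = A2; e.g. E (Adam) can still go to H. Fixed point.
Eve's winning region = {G, I, J, K}.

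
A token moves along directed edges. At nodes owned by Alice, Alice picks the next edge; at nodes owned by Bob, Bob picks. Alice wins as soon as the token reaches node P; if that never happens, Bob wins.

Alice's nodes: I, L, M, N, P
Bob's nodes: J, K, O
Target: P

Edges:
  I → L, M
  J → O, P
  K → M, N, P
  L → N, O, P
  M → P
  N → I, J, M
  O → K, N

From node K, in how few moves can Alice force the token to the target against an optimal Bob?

3

A0 = {P}
A1: add {L, M} — L (Alice) has L→P; M (Alice) has M→P.
A2: add {I, N} — I (Alice) has I→L; N (Alice) has N→M.
A3: add {K} — K (Bob): all of {M, N, P} already in.
K enters the attractor at level 3, so Alice can force the target in 3 moves from there.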